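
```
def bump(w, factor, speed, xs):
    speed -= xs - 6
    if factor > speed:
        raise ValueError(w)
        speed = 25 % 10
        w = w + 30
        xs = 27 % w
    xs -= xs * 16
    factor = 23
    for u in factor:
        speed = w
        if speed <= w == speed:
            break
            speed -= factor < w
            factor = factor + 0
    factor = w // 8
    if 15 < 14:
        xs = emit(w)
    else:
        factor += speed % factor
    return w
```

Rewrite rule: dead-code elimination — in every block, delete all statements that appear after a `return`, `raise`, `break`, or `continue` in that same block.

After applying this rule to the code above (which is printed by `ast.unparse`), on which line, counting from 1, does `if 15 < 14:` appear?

12

Transformed code:
def bump(w, factor, speed, xs):
    speed -= xs - 6
    if factor > speed:
        raise ValueError(w)
    xs -= xs * 16
    factor = 23
    for u in factor:
        speed = w
        if speed <= w == speed:
            break
    factor = w // 8
    if 15 < 14:
        xs = emit(w)
    else:
        factor += speed % factor
    return w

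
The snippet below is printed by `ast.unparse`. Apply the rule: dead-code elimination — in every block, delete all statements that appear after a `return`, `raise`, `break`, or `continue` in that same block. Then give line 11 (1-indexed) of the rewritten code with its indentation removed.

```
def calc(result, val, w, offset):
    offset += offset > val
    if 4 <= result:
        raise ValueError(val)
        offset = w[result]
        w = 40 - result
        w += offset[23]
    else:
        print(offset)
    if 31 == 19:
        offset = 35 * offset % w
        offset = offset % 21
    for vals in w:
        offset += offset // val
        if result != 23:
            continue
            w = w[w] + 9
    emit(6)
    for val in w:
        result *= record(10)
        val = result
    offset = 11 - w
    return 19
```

Transformed code:
def calc(result, val, w, offset):
    offset += offset > val
    if 4 <= result:
        raise ValueError(val)
    else:
        print(offset)
    if 31 == 19:
        offset = 35 * offset % w
        offset = offset % 21
    for vals in w:
        offset += offset // val
        if result != 23:
            continue
    emit(6)
    for val in w:
        result *= record(10)
        val = result
    offset = 11 - w
    return 19

offset += offset // val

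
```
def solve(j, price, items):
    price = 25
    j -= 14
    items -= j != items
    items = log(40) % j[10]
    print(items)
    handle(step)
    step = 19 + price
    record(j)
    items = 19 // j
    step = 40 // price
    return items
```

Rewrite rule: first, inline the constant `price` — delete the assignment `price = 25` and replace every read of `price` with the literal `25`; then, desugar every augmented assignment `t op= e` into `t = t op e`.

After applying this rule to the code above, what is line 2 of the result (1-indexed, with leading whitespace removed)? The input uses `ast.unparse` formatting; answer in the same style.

j = j - 14

Transformed code:
def solve(j, price, items):
    j = j - 14
    items = items - (j != items)
    items = log(40) % j[10]
    print(items)
    handle(step)
    step = 19 + 25
    record(j)
    items = 19 // j
    step = 40 // 25
    return items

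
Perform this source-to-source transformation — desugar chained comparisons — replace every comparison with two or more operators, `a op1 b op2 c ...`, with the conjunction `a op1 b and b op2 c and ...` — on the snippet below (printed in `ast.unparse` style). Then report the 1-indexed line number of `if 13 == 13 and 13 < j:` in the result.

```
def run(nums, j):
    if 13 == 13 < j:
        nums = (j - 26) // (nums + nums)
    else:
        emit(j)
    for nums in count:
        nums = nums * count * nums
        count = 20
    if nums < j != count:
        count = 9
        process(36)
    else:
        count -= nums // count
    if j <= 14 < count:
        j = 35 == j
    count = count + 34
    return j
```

Transformed code:
def run(nums, j):
    if 13 == 13 and 13 < j:
        nums = (j - 26) // (nums + nums)
    else:
        emit(j)
    for nums in count:
        nums = nums * count * nums
        count = 20
    if nums < j and j != count:
        count = 9
        process(36)
    else:
        count -= nums // count
    if j <= 14 and 14 < count:
        j = 35 == j
    count = count + 34
    return j

2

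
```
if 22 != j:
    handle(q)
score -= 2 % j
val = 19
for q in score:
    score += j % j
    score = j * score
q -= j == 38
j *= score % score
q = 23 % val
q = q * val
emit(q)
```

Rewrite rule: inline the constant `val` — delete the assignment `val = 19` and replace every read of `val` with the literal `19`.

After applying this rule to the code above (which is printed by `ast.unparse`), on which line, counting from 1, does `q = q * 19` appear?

10

Transformed code:
if 22 != j:
    handle(q)
score -= 2 % j
for q in score:
    score += j % j
    score = j * score
q -= j == 38
j *= score % score
q = 23 % 19
q = q * 19
emit(q)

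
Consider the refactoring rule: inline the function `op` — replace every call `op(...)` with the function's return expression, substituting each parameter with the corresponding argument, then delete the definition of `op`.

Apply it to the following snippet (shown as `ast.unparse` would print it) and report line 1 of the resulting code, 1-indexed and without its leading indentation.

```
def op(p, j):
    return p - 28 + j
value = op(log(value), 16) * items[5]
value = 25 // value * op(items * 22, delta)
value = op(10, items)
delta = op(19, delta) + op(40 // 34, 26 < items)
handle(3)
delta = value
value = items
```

Transformed code:
value = (log(value) - 28 + 16) * items[5]
value = 25 // value * (items * 22 - 28 + delta)
value = 10 - 28 + items
delta = 19 - 28 + delta + (40 // 34 - 28 + (26 < items))
handle(3)
delta = value
value = items

value = (log(value) - 28 + 16) * items[5]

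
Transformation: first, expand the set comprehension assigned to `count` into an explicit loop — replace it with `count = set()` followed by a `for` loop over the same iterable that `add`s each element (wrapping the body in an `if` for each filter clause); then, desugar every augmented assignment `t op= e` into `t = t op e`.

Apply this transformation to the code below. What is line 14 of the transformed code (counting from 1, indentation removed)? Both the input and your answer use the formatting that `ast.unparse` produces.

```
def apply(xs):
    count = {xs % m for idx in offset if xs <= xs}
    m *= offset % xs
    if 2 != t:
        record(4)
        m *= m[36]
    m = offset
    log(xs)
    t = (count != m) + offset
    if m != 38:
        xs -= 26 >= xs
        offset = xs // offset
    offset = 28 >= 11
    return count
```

Transformed code:
def apply(xs):
    count = set()
    for idx in offset:
        if xs <= xs:
            count.add(xs % m)
    m = m * (offset % xs)
    if 2 != t:
        record(4)
        m = m * m[36]
    m = offset
    log(xs)
    t = (count != m) + offset
    if m != 38:
        xs = xs - (26 >= xs)
        offset = xs // offset
    offset = 28 >= 11
    return count

xs = xs - (26 >= xs)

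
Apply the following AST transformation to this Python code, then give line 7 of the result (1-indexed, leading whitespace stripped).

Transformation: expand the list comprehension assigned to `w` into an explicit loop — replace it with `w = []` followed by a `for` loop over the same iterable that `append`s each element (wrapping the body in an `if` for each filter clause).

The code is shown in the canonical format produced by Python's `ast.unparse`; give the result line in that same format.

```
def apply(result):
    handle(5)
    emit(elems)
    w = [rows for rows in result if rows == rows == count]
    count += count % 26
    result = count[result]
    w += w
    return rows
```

Transformed code:
def apply(result):
    handle(5)
    emit(elems)
    w = []
    for rows in result:
        if rows == rows == count:
            w.append(rows)
    count += count % 26
    result = count[result]
    w += w
    return rows

w.append(rows)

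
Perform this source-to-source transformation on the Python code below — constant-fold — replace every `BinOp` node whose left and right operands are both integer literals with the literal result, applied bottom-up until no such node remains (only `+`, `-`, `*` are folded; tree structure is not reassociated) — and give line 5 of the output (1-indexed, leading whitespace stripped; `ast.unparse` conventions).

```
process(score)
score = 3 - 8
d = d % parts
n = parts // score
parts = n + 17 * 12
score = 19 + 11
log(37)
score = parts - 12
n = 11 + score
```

parts = n + 204

Transformed code:
process(score)
score = -5
d = d % parts
n = parts // score
parts = n + 204
score = 30
log(37)
score = parts - 12
n = 11 + score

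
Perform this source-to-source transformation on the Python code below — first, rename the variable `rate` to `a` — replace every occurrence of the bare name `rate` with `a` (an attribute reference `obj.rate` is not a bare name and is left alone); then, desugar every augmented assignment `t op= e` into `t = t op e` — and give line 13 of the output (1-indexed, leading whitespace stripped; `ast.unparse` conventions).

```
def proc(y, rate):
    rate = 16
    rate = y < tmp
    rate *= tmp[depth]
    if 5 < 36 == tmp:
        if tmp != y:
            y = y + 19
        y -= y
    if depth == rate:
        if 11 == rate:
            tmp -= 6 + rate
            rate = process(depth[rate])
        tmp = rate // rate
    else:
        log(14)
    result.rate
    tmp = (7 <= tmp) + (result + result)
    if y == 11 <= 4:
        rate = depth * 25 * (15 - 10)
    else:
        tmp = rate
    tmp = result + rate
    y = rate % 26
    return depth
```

tmp = a // a

Transformed code:
def proc(y, a):
    a = 16
    a = y < tmp
    a = a * tmp[depth]
    if 5 < 36 == tmp:
        if tmp != y:
            y = y + 19
        y = y - y
    if depth == a:
        if 11 == a:
            tmp = tmp - (6 + a)
            a = process(depth[a])
        tmp = a // a
    else:
        log(14)
    result.rate
    tmp = (7 <= tmp) + (result + result)
    if y == 11 <= 4:
        a = depth * 25 * (15 - 10)
    else:
        tmp = a
    tmp = result + a
    y = a % 26
    return depth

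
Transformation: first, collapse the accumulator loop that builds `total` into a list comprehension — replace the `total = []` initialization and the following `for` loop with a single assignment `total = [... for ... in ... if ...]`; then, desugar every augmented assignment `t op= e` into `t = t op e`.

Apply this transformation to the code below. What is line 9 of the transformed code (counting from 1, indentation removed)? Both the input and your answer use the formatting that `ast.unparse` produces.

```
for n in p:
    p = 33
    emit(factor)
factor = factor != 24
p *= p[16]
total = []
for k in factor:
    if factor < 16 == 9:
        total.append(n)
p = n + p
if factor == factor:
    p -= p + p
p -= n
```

Transformed code:
for n in p:
    p = 33
    emit(factor)
factor = factor != 24
p = p * p[16]
total = [n for k in factor if factor < 16 == 9]
p = n + p
if factor == factor:
    p = p - (p + p)
p = p - n

p = p - (p + p)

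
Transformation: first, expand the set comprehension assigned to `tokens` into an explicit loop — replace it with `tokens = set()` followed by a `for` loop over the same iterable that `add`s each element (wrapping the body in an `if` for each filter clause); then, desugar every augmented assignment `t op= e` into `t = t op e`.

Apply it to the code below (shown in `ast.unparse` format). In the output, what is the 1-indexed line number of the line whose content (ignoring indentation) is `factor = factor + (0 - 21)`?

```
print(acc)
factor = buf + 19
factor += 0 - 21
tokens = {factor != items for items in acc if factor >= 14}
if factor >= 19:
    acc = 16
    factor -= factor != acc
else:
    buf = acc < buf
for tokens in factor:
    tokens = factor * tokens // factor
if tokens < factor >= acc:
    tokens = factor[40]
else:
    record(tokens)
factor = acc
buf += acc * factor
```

3

Transformed code:
print(acc)
factor = buf + 19
factor = factor + (0 - 21)
tokens = set()
for items in acc:
    if factor >= 14:
        tokens.add(factor != items)
if factor >= 19:
    acc = 16
    factor = factor - (factor != acc)
else:
    buf = acc < buf
for tokens in factor:
    tokens = factor * tokens // factor
if tokens < factor >= acc:
    tokens = factor[40]
else:
    record(tokens)
factor = acc
buf = buf + acc * factor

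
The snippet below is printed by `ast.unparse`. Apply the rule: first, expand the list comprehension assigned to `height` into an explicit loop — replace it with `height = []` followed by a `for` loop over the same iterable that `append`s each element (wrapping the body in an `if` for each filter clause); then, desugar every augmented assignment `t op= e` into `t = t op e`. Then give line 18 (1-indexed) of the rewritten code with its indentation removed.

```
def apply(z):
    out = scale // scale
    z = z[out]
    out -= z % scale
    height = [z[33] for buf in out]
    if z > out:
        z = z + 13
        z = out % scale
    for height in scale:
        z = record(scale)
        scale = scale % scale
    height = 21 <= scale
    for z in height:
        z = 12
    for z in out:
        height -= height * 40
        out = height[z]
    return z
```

height = height - height * 40

Transformed code:
def apply(z):
    out = scale // scale
    z = z[out]
    out = out - z % scale
    height = []
    for buf in out:
        height.append(z[33])
    if z > out:
        z = z + 13
        z = out % scale
    for height in scale:
        z = record(scale)
        scale = scale % scale
    height = 21 <= scale
    for z in height:
        z = 12
    for z in out:
        height = height - height * 40
        out = height[z]
    return z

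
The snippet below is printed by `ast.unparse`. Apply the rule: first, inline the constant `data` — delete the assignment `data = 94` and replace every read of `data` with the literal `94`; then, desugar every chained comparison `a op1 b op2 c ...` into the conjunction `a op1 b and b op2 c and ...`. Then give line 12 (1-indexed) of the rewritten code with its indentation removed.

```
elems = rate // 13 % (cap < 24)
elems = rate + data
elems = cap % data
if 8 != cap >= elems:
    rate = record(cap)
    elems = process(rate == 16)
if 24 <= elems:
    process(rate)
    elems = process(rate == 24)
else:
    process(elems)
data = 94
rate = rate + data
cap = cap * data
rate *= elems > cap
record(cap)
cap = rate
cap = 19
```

Transformed code:
elems = rate // 13 % (cap < 24)
elems = rate + 94
elems = cap % 94
if 8 != cap and cap >= elems:
    rate = record(cap)
    elems = process(rate == 16)
if 24 <= elems:
    process(rate)
    elems = process(rate == 24)
else:
    process(elems)
rate = rate + 94
cap = cap * 94
rate *= elems > cap
record(cap)
cap = rate
cap = 19

rate = rate + 94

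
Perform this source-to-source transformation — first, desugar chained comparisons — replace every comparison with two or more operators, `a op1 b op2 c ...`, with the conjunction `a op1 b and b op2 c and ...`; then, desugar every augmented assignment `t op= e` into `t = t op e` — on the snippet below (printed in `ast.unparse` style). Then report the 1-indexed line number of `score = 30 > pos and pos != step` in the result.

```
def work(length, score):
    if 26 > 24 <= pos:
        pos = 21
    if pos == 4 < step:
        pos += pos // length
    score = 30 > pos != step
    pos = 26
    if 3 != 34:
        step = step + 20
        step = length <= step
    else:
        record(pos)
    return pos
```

6

Transformed code:
def work(length, score):
    if 26 > 24 and 24 <= pos:
        pos = 21
    if pos == 4 and 4 < step:
        pos = pos + pos // length
    score = 30 > pos and pos != step
    pos = 26
    if 3 != 34:
        step = step + 20
        step = length <= step
    else:
        record(pos)
    return pos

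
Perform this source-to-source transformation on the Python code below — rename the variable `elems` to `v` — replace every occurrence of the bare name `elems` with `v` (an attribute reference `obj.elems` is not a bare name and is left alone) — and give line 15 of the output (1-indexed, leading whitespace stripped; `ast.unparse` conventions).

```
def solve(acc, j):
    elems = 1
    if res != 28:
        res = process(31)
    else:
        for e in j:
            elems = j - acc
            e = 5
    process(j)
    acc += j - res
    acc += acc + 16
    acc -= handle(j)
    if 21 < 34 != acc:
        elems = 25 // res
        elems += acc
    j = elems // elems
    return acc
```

v += acc

Transformed code:
def solve(acc, j):
    v = 1
    if res != 28:
        res = process(31)
    else:
        for e in j:
            v = j - acc
            e = 5
    process(j)
    acc += j - res
    acc += acc + 16
    acc -= handle(j)
    if 21 < 34 != acc:
        v = 25 // res
        v += acc
    j = v // v
    return acc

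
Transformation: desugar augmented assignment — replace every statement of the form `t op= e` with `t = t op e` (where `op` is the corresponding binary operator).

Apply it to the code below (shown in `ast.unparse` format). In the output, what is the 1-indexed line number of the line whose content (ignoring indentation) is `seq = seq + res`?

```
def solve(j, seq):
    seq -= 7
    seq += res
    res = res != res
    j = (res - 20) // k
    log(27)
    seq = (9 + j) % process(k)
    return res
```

3

Transformed code:
def solve(j, seq):
    seq = seq - 7
    seq = seq + res
    res = res != res
    j = (res - 20) // k
    log(27)
    seq = (9 + j) % process(k)
    return res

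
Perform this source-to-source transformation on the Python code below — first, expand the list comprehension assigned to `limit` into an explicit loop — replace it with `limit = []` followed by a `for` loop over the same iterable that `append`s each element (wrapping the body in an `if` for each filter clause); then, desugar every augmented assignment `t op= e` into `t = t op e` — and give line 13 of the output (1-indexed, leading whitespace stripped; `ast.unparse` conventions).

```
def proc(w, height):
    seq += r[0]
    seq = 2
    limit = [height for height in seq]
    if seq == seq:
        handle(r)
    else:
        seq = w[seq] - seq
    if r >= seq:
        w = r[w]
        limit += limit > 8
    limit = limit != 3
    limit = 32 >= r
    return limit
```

limit = limit + (limit > 8)

Transformed code:
def proc(w, height):
    seq = seq + r[0]
    seq = 2
    limit = []
    for height in seq:
        limit.append(height)
    if seq == seq:
        handle(r)
    else:
        seq = w[seq] - seq
    if r >= seq:
        w = r[w]
        limit = limit + (limit > 8)
    limit = limit != 3
    limit = 32 >= r
    return limit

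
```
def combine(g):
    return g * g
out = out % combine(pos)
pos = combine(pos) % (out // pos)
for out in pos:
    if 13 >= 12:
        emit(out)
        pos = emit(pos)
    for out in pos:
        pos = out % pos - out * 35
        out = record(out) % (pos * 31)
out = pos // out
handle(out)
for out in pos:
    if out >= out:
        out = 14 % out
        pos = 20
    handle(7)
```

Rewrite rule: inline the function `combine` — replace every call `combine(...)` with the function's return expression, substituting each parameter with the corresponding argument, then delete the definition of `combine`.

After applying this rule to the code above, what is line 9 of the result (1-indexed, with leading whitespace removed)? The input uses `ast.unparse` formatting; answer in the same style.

out = record(out) % (pos * 31)

Transformed code:
out = out % (pos * pos)
pos = pos * pos % (out // pos)
for out in pos:
    if 13 >= 12:
        emit(out)
        pos = emit(pos)
    for out in pos:
        pos = out % pos - out * 35
        out = record(out) % (pos * 31)
out = pos // out
handle(out)
for out in pos:
    if out >= out:
        out = 14 % out
        pos = 20
    handle(7)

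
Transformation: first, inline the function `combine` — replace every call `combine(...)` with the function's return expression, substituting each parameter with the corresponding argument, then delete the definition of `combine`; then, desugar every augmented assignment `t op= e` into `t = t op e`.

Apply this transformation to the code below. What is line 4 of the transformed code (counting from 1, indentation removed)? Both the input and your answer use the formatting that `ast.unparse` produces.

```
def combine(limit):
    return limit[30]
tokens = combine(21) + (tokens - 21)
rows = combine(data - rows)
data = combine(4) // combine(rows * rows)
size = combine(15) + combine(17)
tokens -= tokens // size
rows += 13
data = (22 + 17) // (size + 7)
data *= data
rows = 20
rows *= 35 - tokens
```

Transformed code:
tokens = 21[30] + (tokens - 21)
rows = (data - rows)[30]
data = 4[30] // (rows * rows)[30]
size = 15[30] + 17[30]
tokens = tokens - tokens // size
rows = rows + 13
data = (22 + 17) // (size + 7)
data = data * data
rows = 20
rows = rows * (35 - tokens)

size = 15[30] + 17[30]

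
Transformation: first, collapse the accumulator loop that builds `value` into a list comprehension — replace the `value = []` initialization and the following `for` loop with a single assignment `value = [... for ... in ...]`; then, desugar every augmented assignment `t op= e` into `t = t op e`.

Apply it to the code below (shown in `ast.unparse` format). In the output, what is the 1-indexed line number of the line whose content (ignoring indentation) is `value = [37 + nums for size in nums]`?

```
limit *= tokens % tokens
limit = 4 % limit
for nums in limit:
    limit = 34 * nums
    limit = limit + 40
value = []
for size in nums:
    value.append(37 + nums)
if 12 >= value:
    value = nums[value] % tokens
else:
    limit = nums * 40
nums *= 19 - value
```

Transformed code:
limit = limit * (tokens % tokens)
limit = 4 % limit
for nums in limit:
    limit = 34 * nums
    limit = limit + 40
value = [37 + nums for size in nums]
if 12 >= value:
    value = nums[value] % tokens
else:
    limit = nums * 40
nums = nums * (19 - value)

6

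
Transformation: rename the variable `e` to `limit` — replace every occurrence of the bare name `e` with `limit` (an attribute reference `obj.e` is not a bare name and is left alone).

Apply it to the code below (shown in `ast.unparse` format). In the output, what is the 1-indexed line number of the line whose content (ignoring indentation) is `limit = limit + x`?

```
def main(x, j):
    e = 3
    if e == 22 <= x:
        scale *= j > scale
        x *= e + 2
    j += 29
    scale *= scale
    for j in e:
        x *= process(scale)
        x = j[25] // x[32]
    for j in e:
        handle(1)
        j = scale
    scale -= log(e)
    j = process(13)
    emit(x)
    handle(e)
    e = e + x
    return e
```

Transformed code:
def main(x, j):
    limit = 3
    if limit == 22 <= x:
        scale *= j > scale
        x *= limit + 2
    j += 29
    scale *= scale
    for j in limit:
        x *= process(scale)
        x = j[25] // x[32]
    for j in limit:
        handle(1)
        j = scale
    scale -= log(limit)
    j = process(13)
    emit(x)
    handle(limit)
    limit = limit + x
    return limit

18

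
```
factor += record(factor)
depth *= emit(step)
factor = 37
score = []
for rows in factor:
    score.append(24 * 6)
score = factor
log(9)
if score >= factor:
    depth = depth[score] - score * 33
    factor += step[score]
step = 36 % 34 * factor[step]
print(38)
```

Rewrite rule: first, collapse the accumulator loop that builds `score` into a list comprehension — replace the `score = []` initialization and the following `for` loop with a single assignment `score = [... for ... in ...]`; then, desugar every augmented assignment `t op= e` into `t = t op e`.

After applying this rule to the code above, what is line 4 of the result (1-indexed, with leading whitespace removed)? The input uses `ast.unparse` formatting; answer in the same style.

Transformed code:
factor = factor + record(factor)
depth = depth * emit(step)
factor = 37
score = [24 * 6 for rows in factor]
score = factor
log(9)
if score >= factor:
    depth = depth[score] - score * 33
    factor = factor + step[score]
step = 36 % 34 * factor[step]
print(38)

score = [24 * 6 for rows in factor]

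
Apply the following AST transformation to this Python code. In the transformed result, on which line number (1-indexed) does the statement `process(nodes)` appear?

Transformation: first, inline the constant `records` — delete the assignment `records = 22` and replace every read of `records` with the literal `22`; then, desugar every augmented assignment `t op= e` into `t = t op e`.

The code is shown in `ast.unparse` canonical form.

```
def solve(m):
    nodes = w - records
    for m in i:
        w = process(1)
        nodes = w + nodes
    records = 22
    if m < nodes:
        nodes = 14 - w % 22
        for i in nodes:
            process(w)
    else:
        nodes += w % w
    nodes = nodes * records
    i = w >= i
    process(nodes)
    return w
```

Transformed code:
def solve(m):
    nodes = w - 22
    for m in i:
        w = process(1)
        nodes = w + nodes
    if m < nodes:
        nodes = 14 - w % 22
        for i in nodes:
            process(w)
    else:
        nodes = nodes + w % w
    nodes = nodes * 22
    i = w >= i
    process(nodes)
    return w

14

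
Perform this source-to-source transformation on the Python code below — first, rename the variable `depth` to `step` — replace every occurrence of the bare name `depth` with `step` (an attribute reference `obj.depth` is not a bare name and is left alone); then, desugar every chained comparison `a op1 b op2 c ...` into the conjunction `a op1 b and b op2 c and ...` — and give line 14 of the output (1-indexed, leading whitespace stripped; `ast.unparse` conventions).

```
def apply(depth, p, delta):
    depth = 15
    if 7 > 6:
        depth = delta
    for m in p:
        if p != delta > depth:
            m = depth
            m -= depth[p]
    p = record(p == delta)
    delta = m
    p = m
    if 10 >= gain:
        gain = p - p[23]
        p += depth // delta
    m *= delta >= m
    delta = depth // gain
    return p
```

p += step // delta

Transformed code:
def apply(step, p, delta):
    step = 15
    if 7 > 6:
        step = delta
    for m in p:
        if p != delta and delta > step:
            m = step
            m -= step[p]
    p = record(p == delta)
    delta = m
    p = m
    if 10 >= gain:
        gain = p - p[23]
        p += step // delta
    m *= delta >= m
    delta = step // gain
    return p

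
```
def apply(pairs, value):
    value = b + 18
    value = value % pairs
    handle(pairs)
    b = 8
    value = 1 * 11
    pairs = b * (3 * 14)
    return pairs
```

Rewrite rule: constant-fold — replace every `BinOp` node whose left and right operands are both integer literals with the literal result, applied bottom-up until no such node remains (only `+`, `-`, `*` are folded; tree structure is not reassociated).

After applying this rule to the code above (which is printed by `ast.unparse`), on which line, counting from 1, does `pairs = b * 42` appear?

7

Transformed code:
def apply(pairs, value):
    value = b + 18
    value = value % pairs
    handle(pairs)
    b = 8
    value = 11
    pairs = b * 42
    return pairs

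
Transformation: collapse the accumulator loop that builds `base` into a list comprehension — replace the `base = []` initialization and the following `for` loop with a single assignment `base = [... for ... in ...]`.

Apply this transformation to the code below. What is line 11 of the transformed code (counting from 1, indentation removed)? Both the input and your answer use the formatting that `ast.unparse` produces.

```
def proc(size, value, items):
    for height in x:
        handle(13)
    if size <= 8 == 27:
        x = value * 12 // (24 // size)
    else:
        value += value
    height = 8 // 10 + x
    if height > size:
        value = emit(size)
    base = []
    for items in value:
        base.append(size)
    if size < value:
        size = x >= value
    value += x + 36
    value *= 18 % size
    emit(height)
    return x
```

base = [size for items in value]

Transformed code:
def proc(size, value, items):
    for height in x:
        handle(13)
    if size <= 8 == 27:
        x = value * 12 // (24 // size)
    else:
        value += value
    height = 8 // 10 + x
    if height > size:
        value = emit(size)
    base = [size for items in value]
    if size < value:
        size = x >= value
    value += x + 36
    value *= 18 % size
    emit(height)
    return x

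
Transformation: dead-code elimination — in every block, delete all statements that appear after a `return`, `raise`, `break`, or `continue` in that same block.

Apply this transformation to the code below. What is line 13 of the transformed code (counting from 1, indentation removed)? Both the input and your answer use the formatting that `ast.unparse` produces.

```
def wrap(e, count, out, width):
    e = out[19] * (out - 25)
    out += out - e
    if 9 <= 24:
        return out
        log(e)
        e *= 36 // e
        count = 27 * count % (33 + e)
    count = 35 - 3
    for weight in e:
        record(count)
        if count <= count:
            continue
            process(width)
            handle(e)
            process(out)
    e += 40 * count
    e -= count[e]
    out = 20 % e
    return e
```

Transformed code:
def wrap(e, count, out, width):
    e = out[19] * (out - 25)
    out += out - e
    if 9 <= 24:
        return out
    count = 35 - 3
    for weight in e:
        record(count)
        if count <= count:
            continue
    e += 40 * count
    e -= count[e]
    out = 20 % e
    return e

out = 20 % e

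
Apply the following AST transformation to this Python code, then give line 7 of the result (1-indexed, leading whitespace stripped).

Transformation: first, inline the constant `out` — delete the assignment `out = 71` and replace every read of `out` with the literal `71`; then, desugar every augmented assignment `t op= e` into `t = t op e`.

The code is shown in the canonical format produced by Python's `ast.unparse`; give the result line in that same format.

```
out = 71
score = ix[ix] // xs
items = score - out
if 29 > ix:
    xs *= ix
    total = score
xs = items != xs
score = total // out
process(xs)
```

score = total // 71

Transformed code:
score = ix[ix] // xs
items = score - 71
if 29 > ix:
    xs = xs * ix
    total = score
xs = items != xs
score = total // 71
process(xs)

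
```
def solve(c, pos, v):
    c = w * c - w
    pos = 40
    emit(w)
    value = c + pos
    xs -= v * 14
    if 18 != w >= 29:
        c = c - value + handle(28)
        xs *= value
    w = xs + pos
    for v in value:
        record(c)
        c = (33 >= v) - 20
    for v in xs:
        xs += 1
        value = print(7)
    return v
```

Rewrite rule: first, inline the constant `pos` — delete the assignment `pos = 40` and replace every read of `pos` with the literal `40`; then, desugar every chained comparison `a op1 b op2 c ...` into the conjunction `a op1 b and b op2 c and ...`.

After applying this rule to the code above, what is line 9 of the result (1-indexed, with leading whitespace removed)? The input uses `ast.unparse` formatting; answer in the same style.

w = xs + 40

Transformed code:
def solve(c, pos, v):
    c = w * c - w
    emit(w)
    value = c + 40
    xs -= v * 14
    if 18 != w and w >= 29:
        c = c - value + handle(28)
        xs *= value
    w = xs + 40
    for v in value:
        record(c)
        c = (33 >= v) - 20
    for v in xs:
        xs += 1
        value = print(7)
    return v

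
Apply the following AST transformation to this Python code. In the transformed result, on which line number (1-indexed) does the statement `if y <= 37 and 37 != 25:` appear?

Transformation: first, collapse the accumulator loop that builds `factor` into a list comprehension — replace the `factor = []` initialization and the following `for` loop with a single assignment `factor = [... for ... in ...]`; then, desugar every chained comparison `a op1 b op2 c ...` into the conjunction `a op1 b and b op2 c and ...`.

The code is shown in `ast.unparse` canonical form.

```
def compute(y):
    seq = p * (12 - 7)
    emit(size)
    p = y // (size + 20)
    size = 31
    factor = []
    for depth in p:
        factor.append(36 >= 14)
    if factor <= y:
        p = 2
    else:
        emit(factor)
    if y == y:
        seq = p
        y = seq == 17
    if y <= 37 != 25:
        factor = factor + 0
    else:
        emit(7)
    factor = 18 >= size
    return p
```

14

Transformed code:
def compute(y):
    seq = p * (12 - 7)
    emit(size)
    p = y // (size + 20)
    size = 31
    factor = [36 >= 14 for depth in p]
    if factor <= y:
        p = 2
    else:
        emit(factor)
    if y == y:
        seq = p
        y = seq == 17
    if y <= 37 and 37 != 25:
        factor = factor + 0
    else:
        emit(7)
    factor = 18 >= size
    return p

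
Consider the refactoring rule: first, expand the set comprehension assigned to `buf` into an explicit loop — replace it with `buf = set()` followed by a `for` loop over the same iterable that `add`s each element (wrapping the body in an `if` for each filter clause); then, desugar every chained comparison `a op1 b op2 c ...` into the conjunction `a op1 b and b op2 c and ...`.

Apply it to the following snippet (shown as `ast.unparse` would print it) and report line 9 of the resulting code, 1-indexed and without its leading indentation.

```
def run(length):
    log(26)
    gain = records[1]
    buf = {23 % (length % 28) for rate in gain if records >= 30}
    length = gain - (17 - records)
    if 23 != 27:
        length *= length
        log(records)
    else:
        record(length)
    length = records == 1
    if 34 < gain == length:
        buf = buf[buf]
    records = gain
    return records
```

if 23 != 27:

Transformed code:
def run(length):
    log(26)
    gain = records[1]
    buf = set()
    for rate in gain:
        if records >= 30:
            buf.add(23 % (length % 28))
    length = gain - (17 - records)
    if 23 != 27:
        length *= length
        log(records)
    else:
        record(length)
    length = records == 1
    if 34 < gain and gain == length:
        buf = buf[buf]
    records = gain
    return records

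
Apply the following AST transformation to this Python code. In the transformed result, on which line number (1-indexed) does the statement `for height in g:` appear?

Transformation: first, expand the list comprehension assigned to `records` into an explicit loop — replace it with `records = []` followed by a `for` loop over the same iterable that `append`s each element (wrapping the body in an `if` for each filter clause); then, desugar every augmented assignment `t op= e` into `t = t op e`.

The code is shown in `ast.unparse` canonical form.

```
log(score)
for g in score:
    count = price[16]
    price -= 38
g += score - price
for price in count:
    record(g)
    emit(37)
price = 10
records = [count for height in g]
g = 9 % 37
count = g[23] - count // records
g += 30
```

Transformed code:
log(score)
for g in score:
    count = price[16]
    price = price - 38
g = g + (score - price)
for price in count:
    record(g)
    emit(37)
price = 10
records = []
for height in g:
    records.append(count)
g = 9 % 37
count = g[23] - count // records
g = g + 30

11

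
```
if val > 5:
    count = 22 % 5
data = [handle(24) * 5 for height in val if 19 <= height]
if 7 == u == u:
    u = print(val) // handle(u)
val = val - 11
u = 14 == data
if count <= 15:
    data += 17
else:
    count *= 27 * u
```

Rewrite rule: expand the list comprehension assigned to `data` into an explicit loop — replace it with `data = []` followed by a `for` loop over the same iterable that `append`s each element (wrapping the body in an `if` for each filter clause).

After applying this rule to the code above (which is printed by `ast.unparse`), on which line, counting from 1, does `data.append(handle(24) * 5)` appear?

Transformed code:
if val > 5:
    count = 22 % 5
data = []
for height in val:
    if 19 <= height:
        data.append(handle(24) * 5)
if 7 == u == u:
    u = print(val) // handle(u)
val = val - 11
u = 14 == data
if count <= 15:
    data += 17
else:
    count *= 27 * u

6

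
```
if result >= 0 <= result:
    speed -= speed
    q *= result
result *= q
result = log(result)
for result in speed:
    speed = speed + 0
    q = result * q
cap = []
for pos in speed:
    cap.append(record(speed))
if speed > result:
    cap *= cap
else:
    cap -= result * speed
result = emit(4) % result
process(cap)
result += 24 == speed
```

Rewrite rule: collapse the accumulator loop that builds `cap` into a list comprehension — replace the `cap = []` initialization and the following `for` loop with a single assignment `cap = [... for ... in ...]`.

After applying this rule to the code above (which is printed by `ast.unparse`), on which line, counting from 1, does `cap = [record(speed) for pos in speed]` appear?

9

Transformed code:
if result >= 0 <= result:
    speed -= speed
    q *= result
result *= q
result = log(result)
for result in speed:
    speed = speed + 0
    q = result * q
cap = [record(speed) for pos in speed]
if speed > result:
    cap *= cap
else:
    cap -= result * speed
result = emit(4) % result
process(cap)
result += 24 == speed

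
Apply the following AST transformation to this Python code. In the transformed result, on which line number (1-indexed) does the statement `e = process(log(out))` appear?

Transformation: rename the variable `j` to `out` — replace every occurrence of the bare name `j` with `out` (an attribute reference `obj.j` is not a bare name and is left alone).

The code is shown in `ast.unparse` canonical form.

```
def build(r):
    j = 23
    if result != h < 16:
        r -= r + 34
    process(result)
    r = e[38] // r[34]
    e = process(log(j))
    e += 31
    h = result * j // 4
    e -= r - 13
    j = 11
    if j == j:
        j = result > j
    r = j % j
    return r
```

Transformed code:
def build(r):
    out = 23
    if result != h < 16:
        r -= r + 34
    process(result)
    r = e[38] // r[34]
    e = process(log(out))
    e += 31
    h = result * out // 4
    e -= r - 13
    out = 11
    if out == out:
        out = result > out
    r = out % out
    return r

7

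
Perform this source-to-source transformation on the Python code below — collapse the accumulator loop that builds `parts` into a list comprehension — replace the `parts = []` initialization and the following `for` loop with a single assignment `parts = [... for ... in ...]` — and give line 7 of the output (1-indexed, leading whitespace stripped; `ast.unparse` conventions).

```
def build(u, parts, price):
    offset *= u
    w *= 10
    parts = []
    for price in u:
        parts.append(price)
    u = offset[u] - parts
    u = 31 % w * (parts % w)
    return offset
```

return offset

Transformed code:
def build(u, parts, price):
    offset *= u
    w *= 10
    parts = [price for price in u]
    u = offset[u] - parts
    u = 31 % w * (parts % w)
    return offset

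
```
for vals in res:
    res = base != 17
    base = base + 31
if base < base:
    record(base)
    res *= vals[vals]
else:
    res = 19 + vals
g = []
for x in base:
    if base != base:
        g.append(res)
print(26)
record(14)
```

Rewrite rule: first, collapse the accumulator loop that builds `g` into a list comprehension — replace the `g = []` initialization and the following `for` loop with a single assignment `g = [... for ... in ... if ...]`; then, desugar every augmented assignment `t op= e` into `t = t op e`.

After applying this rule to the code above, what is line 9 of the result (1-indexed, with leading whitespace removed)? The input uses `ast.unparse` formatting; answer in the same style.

g = [res for x in base if base != base]

Transformed code:
for vals in res:
    res = base != 17
    base = base + 31
if base < base:
    record(base)
    res = res * vals[vals]
else:
    res = 19 + vals
g = [res for x in base if base != base]
print(26)
record(14)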